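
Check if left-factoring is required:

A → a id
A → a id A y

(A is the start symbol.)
Yes, A has productions with common prefix 'a id'

Left-factoring is needed when two productions for the same non-terminal
share a common prefix on the right-hand side.

Productions for A:
  A → a id
  A → a id A y

Found common prefix 'a id' in productions for A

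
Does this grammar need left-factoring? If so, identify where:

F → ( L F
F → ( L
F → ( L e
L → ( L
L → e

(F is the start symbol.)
Yes, F has productions with common prefix '( L'

Left-factoring is needed when two productions for the same non-terminal
share a common prefix on the right-hand side.

Productions for F:
  F → ( L F
  F → ( L
  F → ( L e
Productions for L:
  L → ( L
  L → e

Found common prefix '( L' in productions for F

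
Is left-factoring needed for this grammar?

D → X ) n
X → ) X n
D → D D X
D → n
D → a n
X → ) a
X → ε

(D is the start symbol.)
Left-factoring is needed when two productions for the same non-terminal
share a common prefix on the right-hand side.

Productions for D:
  D → X ) n
  D → D D X
  D → n
  D → a n
Productions for X:
  X → ) X n
  X → ) a
  X → ε

Found common prefix ')' in productions for X

Answer: Yes, X has productions with common prefix ')'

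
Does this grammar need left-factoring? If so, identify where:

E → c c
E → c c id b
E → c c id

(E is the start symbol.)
Yes, E has productions with common prefix 'c c'

Left-factoring is needed when two productions for the same non-terminal
share a common prefix on the right-hand side.

Productions for E:
  E → c c
  E → c c id b
  E → c c id

Found common prefix 'c c' in productions for E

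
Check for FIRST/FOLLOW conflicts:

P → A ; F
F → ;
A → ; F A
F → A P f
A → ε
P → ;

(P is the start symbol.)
Yes. A → ';' F A with FOLLOW(A) on { ';' }

Nullable non-terminals: A.

A: nullable alternative(s) A → ε; FOLLOW(A) = { ';' }
  A → ; F A: FIRST \ {ε} = { ';' } — overlaps FOLLOW(A) on { ';' }: CONFLICT
  A → ε: FIRST \ {ε} = { } — this is the only nullable alternative, skip

F, P have no nullable alternative, so no FIRST/FOLLOW check is needed there.

So the grammar has 1 FIRST/FOLLOW conflict (marked CONFLICT above).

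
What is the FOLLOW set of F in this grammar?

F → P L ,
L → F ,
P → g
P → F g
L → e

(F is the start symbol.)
F is the start symbol, so $ ∈ FOLLOW(F).
In L → F ,: F is followed by ',', add FIRST(',') \ {ε} = { ',' }
In P → F g: F is followed by g, add FIRST(g) \ {ε} = { 'g' }

Taking the union: FOLLOW(F) = { $, ',', 'g' }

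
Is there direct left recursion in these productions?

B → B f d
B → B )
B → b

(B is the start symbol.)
Direct left recursion occurs when N → N α for some non-terminal N (the right-hand side begins with the left-hand side itself).

B → B f d: LEFT RECURSIVE (starts with B)
B → B ): LEFT RECURSIVE (starts with B)
B → b: starts with b

The grammar has direct left recursion on: B.

Answer: Yes, B is left-recursive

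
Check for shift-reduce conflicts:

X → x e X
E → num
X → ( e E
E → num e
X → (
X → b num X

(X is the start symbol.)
A shift-reduce conflict occurs when an LR(0) state has both:
  - a complete (reduce) item [A → α .] (dot at the end), and
  - a shift item [B → β . c γ] (dot before a terminal).

Augment with X' → X and build the canonical LR(0) collection (I0 = CLOSURE({[X' → . X]}), then GOTO on every symbol after a dot until no new states appear). It has 13 states:
  I0: { [X → . ( e E], [X → . (], [X → . b num X], [X → . x e X], [X' → . X] }  — shift
  I1: { [X → ( . e E], [X → ( .] }  — shift, reduce
  I2: { [X' → X .] }  — accept
  I3: { [X → b . num X] }  — shift
  I4: { [X → x . e X] }  — shift
  I5: { [X → . ( e E], [X → . (], [X → . b num X], [X → . x e X], [X → x e . X] }  — shift
  I6: { [X → x e X .] }  — reduce
  I7: { [X → . ( e E], [X → . (], [X → . b num X], [X → . x e X], [X → b num . X] }  — shift
  I8: { [X → b num X .] }  — reduce
  I9: { [E → . num e], [E → . num], [X → ( e . E] }  — shift
  I10: { [X → ( e E .] }  — reduce
  I11: { [E → num . e], [E → num .] }  — shift, reduce
  I12: { [E → num e .] }  — reduce

I1 contains reduce item [X → ( .] and shift item [X → ( . e E] — shift-reduce conflict.
I11 contains reduce item [E → num .] and shift item [E → num . e] — shift-reduce conflict.

Answer: Yes — I1: [X → ( .] vs [X → ( . e E]; I11: [E → num .] vs [E → num . e]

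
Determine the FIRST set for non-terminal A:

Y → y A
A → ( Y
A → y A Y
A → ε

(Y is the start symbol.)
To compute FIRST(A), examine every production with A on the left-hand side, reading each right-hand side left to right until a non-nullable symbol is reached.

From A → ( Y:
  - '(' is a terminal: add '(' and stop
From A → y A Y:
  - y is a terminal: add 'y' and stop
From A → ε:
  - ε-production, so ε ∈ FIRST(A)

Collecting: FIRST(A) = { '(', 'y', ε }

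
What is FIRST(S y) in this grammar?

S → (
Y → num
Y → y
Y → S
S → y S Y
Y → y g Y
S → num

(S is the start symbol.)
{ '(', 'num', 'y' }

FIRST sets of the non-terminals involved (from the grammar, by fixed-point iteration):
  FIRST(S) = { '(', 'num', 'y' }

To compute FIRST(S y), process the symbols left to right:
Symbol S is a non-terminal. Add FIRST(S) \ {ε} = { '(', 'num', 'y' }
S is not nullable (ε ∉ FIRST(S)), so stop here.
FIRST(S y) = { '(', 'num', 'y' }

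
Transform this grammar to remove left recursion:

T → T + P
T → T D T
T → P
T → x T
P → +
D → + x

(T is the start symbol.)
T → P T'
T → x T T'
T' → + P T'
T' → D T T'
T' → ε
P → +
D → + x

T is directly left-recursive. The standard transformation for
  A → A α₁ | ... | A α_m | β₁ | ... | β_n
is
  A  → β₁ A' | ... | β_n A'
  A' → α₁ A' | ... | α_m A' | ε

T → P becomes T → P T'
T → x T becomes T → x T T'
T → T + P becomes T' → + P T'
T → T D T becomes T' → D T T'
Add T' → ε

Productions for other non-terminals are unchanged:
  P → +
  D → + x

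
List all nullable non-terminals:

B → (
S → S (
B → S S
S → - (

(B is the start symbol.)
None

A non-terminal is nullable if it can derive ε (the empty string): either it has an ε-production, or it has a production whose right-hand side consists entirely of nullable non-terminals.

There are no ε-productions, so no non-terminal can derive ε.
No non-terminals are nullable.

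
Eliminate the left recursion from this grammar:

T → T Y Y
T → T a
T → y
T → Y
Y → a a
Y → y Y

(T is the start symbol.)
T is directly left-recursive. The standard transformation for
  A → A α₁ | ... | A α_m | β₁ | ... | β_n
is
  A  → β₁ A' | ... | β_n A'
  A' → α₁ A' | ... | α_m A' | ε

T → y becomes T → y T'
T → Y becomes T → Y T'
T → T Y Y becomes T' → Y Y T'
T → T a becomes T' → a T'
Add T' → ε

Productions for other non-terminals are unchanged:
  Y → a a
  Y → y Y

Resulting grammar:
T → y T'
T → Y T'
T' → Y Y T'
T' → a T'
T' → ε
Y → a a
Y → y Y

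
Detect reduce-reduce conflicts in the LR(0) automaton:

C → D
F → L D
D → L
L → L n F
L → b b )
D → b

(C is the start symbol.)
A reduce-reduce conflict occurs when an LR(0) state has two complete items [A → α .] and [B → β .] — both call for a reduction, and with no lookahead the parser cannot choose between them.

Augment with C' → C and build the canonical LR(0) collection (I0 = CLOSURE({[C' → . C]}), then GOTO on every symbol after a dot until no new states appear). It has 12 states:
  I0: { [C → . D], [C' → . C], [D → . L], [D → . b], [L → . L n F], [L → . b b )] }  — shift
  I1: { [C' → C .] }  — accept
  I2: { [C → D .] }  — reduce
  I3: { [D → L .], [L → L . n F] }  — shift, reduce
  I4: { [D → b .], [L → b . b )] }  — shift, reduce
  I5: { [L → b b . )] }  — shift
  I6: { [L → b b ) .] }  — reduce
  I7: { [F → . L D], [L → . L n F], [L → . b b )], [L → L n . F] }  — shift
  I8: { [L → L n F .] }  — reduce
  I9: { [D → . L], [D → . b], [F → L . D], [L → . L n F], [L → . b b )], [L → L . n F] }  — shift
  I10: { [L → b . b )] }  — shift
  I11: { [F → L D .] }  — reduce

No state contains more than one complete item.

Answer: No reduce-reduce conflicts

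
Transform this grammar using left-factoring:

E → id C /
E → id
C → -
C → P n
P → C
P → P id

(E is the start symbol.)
E → id E'
E' → C /
E' → ε
C → -
C → P n
P → C
P → P id

Left-factoring transforms A → αβ₁ | αβ₂ into A → αA' and A' → β₁ | β₂
(α is the longest common prefix among the alternatives). Repeat until
no nonterminal has two alternatives with a common prefix.

Round 1: E has alternatives sharing prefix 'id'. Introduce E': E → id E'
  Add: E' → C /
  Add: E' → ε

No remaining common prefixes — done.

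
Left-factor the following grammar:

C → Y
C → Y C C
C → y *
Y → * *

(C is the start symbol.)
C → Y C'
C' → ε
C' → C C
C → y *
Y → * *

Left-factoring transforms A → αβ₁ | αβ₂ into A → αA' and A' → β₁ | β₂
(α is the longest common prefix among the alternatives). Repeat until
no nonterminal has two alternatives with a common prefix.

Round 1: C has alternatives sharing prefix 'Y'. Introduce C': C → Y C'
  Add: C' → ε
  Add: C' → C C

No remaining common prefixes — done.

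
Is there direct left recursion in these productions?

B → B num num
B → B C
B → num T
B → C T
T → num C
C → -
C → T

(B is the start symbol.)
Direct left recursion occurs when N → N α for some non-terminal N (the right-hand side begins with the left-hand side itself).

B → B num num: LEFT RECURSIVE (starts with B)
B → B C: LEFT RECURSIVE (starts with B)
B → num T: starts with num
B → C T: starts with C
T → num C: starts with num
C → -: starts with '-'
C → T: starts with T

The grammar has direct left recursion on: B.

Answer: Yes, B is left-recursive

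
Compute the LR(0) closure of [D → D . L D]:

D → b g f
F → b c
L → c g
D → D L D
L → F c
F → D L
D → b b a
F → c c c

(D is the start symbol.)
Start with: [D → D . L D]
  [D → D . L D] has the dot before L: add [L → . c g], [L → . F c]
  [L → . F c] has the dot before F: add [F → . b c], [F → . D L], [F → . c c c]
  [F → . D L] has the dot before D: add [D → . b g f], [D → . D L D], [D → . b b a]
No further items can be added.

CLOSURE = { [D → . D L D], [D → . b b a], [D → . b g f], [D → D . L D], [F → . D L], [F → . b c], [F → . c c c], [L → . F c], [L → . c g] }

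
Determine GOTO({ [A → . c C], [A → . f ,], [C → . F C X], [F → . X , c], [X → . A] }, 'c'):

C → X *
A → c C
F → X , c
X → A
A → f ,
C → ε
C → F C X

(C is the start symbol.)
GOTO(I, 'c') = CLOSURE({ [A → αX.β] : [A → α.Xβ] ∈ I, X = 'c' })

Items with dot before 'c', with the dot advanced:
  [A → . c C] → [A → c . C]
Closure of the advanced items:
  [A → c . C] has the dot before C: add [C → . X *], [C → .], [C → . F C X]
  [C → . X *] has the dot before X: add [X → . A]
  [C → . F C X] has the dot before F: add [F → . X , c]
  [X → . A] has the dot before A: add [A → . c C], [A → . f ,]

GOTO = { [A → . c C], [A → . f ,], [A → c . C], [C → . F C X], [C → . X *], [C → .], [F → . X , c], [X → . A] }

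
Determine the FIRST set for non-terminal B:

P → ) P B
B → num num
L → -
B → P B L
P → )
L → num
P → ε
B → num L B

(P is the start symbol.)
{ ')', 'num' }

To compute FIRST(B), examine every production with B on the left-hand side, reading each right-hand side left to right until a non-nullable symbol is reached.

FIRST sets of the other non-terminals involved (by the same procedure, iterated to a fixed point):
  FIRST(P) = { ')', ε }

From B → num num:
  - num is a terminal: add 'num' and stop
From B → P B L:
  - P is a non-terminal: add FIRST(P) \ {ε} = { ')' }
    P is nullable, so continue to the next symbol
  - B is the symbol being defined: contributes nothing new
    B is not nullable, so stop
From B → num L B:
  - num is a terminal: add 'num' and stop

Collecting: FIRST(B) = { ')', 'num' }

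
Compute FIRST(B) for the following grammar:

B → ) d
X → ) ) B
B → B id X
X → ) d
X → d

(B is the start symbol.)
{ ')' }

From B → ) d:
  - ')' is a terminal: add ')' and stop
From B → B id X:
  - B is the symbol being defined: contributes nothing new
    B is not nullable, so stop

Collecting: FIRST(B) = { ')' }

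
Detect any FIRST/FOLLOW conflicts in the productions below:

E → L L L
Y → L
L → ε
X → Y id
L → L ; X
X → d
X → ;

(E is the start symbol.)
A FIRST/FOLLOW conflict occurs when a non-terminal N has a nullable alternative N → β (β ⇒* ε) and another alternative N → α with FIRST(α) ∩ FOLLOW(N) ≠ ∅: on such a lookahead the parser cannot decide between expanding α and letting N vanish via β.

Nullable non-terminals: E, L, Y.
FIRST sets used below: FIRST(L) = { ';', ε }
E has a nullable alternative but only one production, so nothing to check.

L: nullable alternative(s) L → ε; FOLLOW(L) = { $, ';', 'id' }
  L → ε: FIRST \ {ε} = { } — this is the only nullable alternative, skip
  L → L ; X: FIRST \ {ε} = { ';' } — overlaps FOLLOW(L) on { ';' }: CONFLICT
Y has a nullable alternative but only one production, so nothing to check.

X has no nullable alternative, so no FIRST/FOLLOW check is needed there.

So the grammar has 1 FIRST/FOLLOW conflict (marked CONFLICT above).

Answer: Yes. L → L ';' X with FOLLOW(L) on { ';' }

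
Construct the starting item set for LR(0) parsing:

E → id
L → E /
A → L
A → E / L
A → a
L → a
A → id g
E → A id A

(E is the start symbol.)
First, augment the grammar with E' → E
I₀ = CLOSURE({ [E' → . E] }):
  [E' → . E] has the dot before E: add [E → . id], [E → . A id A]
  [E → . A id A] has the dot before A: add [A → . L], [A → . E / L], [A → . a], [A → . id g]
  [A → . L] has the dot before L: add [L → . E /], [L → . a]
No further items can be added.

I₀ = { [A → . E / L], [A → . L], [A → . a], [A → . id g], [E → . A id A], [E → . id], [E' → . E], [L → . E /], [L → . a] }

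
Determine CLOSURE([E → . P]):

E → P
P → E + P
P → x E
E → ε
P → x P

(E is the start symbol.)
{ [E → . P], [E → .], [P → . E + P], [P → . x E], [P → . x P] }

To compute CLOSURE, for each item [A → α.Bβ] where B is a non-terminal, add [B → .γ] for all productions B → γ; repeat for the newly added items until nothing changes.

Start with: [E → . P]
  [E → . P] has the dot before P: add [P → . E + P], [P → . x E], [P → . x P]
  [P → . E + P] has the dot before E: add [E → .]
No further items can be added.

CLOSURE = { [E → . P], [E → .], [P → . E + P], [P → . x E], [P → . x P] }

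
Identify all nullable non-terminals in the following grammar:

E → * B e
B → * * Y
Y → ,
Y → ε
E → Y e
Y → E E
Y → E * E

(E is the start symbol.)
{ 'Y' }

A non-terminal is nullable if it can derive ε (the empty string): either it has an ε-production, or it has a production whose right-hand side consists entirely of nullable non-terminals.

ε-productions: Y → ε
So Y is immediately nullable.
No further non-terminal can be added: every production for the remaining non-terminals contains a terminal or a non-nullable non-terminal.
Nullable = { 'Y' }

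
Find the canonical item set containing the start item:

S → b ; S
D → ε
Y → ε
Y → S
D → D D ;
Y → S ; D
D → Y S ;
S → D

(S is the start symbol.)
{ [D → . D D ;], [D → . Y S ;], [D → .], [S → . D], [S → . b ; S], [S' → . S], [Y → . S ; D], [Y → . S], [Y → .] }

First, augment the grammar with S' → S
I₀ = CLOSURE({ [S' → . S] }):
  [S' → . S] has the dot before S: add [S → . b ; S], [S → . D]
  [S → . D] has the dot before D: add [D → .], [D → . D D ;], [D → . Y S ;]
  [D → . Y S ;] has the dot before Y: add [Y → .], [Y → . S], [Y → . S ; D]
No further items can be added.

I₀ = { [D → . D D ;], [D → . Y S ;], [D → .], [S → . D], [S → . b ; S], [S' → . S], [Y → . S ; D], [Y → . S], [Y → .] }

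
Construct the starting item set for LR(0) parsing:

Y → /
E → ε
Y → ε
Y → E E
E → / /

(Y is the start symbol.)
First, augment the grammar with Y' → Y
I₀ = CLOSURE({ [Y' → . Y] }):
  [Y' → . Y] has the dot before Y: add [Y → . /], [Y → .], [Y → . E E]
  [Y → . E E] has the dot before E: add [E → .], [E → . / /]
No further items can be added.

I₀ = { [E → . / /], [E → .], [Y → . /], [Y → . E E], [Y → .], [Y' → . Y] }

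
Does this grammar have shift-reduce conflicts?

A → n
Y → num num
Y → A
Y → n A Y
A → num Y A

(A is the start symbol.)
Yes — I6: [A → n .] vs [A → . n]; I8: [Y → num num .] vs [A → . n]

Augment with A' → A and build the canonical LR(0) collection (I0 = CLOSURE({[A' → . A]}), then GOTO on every symbol after a dot until no new states appear). It has 12 states:
  I0: { [A → . n], [A → . num Y A], [A' → . A] }  — shift
  I1: { [A' → A .] }  — accept
  I2: { [A → n .] }  — reduce
  I3: { [A → . n], [A → . num Y A], [A → num . Y A], [Y → . A], [Y → . n A Y], [Y → . num num] }  — shift
  I4: { [Y → A .] }  — reduce
  I5: { [A → . n], [A → . num Y A], [A → num Y . A] }  — shift
  I6: { [A → . n], [A → . num Y A], [A → n .], [Y → n . A Y] }  — shift, reduce
  I7: { [A → . n], [A → . num Y A], [A → num . Y A], [Y → . A], [Y → . n A Y], [Y → . num num], [Y → num . num] }  — shift
  I8: { [A → . n], [A → . num Y A], [A → num . Y A], [Y → . A], [Y → . n A Y], [Y → . num num], [Y → num . num], [Y → num num .] }  — shift, reduce
  I9: { [A → . n], [A → . num Y A], [Y → . A], [Y → . n A Y], [Y → . num num], [Y → n A . Y] }  — shift
  I10: { [Y → n A Y .] }  — reduce
  I11: { [A → num Y A .] }  — reduce

I6 contains reduce item [A → n .] and shift items [A → . n], [A → . num Y A] — shift-reduce conflict.
I8 contains reduce item [Y → num num .] and shift items [A → . n], [A → . num Y A], [Y → . n A Y], [Y → . num num], [Y → num . num] — shift-reduce conflict.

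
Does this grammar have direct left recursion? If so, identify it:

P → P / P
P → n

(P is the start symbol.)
Yes, P is left-recursive

Direct left recursion occurs when N → N α for some non-terminal N (the right-hand side begins with the left-hand side itself).

P → P / P: LEFT RECURSIVE (starts with P)
P → n: starts with n

The grammar has direct left recursion on: P.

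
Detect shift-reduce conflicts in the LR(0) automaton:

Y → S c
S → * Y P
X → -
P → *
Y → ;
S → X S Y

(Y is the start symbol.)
A shift-reduce conflict occurs when an LR(0) state has both:
  - a complete (reduce) item [A → α .] (dot at the end), and
  - a shift item [B → β . c γ] (dot before a terminal).

Augment with Y' → Y and build the canonical LR(0) collection (I0 = CLOSURE({[Y' → . Y]}), then GOTO on every symbol after a dot until no new states appear). It has 13 states:
  I0: { [S → . * Y P], [S → . X S Y], [X → . -], [Y → . ;], [Y → . S c], [Y' → . Y] }  — shift
  I1: { [S → * . Y P], [S → . * Y P], [S → . X S Y], [X → . -], [Y → . ;], [Y → . S c] }  — shift
  I2: { [X → - .] }  — reduce
  I3: { [Y → ; .] }  — reduce
  I4: { [Y → S . c] }  — shift
  I5: { [S → . * Y P], [S → . X S Y], [S → X . S Y], [X → . -] }  — shift
  I6: { [Y' → Y .] }  — accept
  I7: { [S → . * Y P], [S → . X S Y], [S → X S . Y], [X → . -], [Y → . ;], [Y → . S c] }  — shift
  I8: { [S → X S Y .] }  — reduce
  I9: { [Y → S c .] }  — reduce
  I10: { [P → . *], [S → * Y . P] }  — shift
  I11: { [P → * .] }  — reduce
  I12: { [S → * Y P .] }  — reduce

No state contains both a complete item and a shift item.

Answer: No shift-reduce conflicts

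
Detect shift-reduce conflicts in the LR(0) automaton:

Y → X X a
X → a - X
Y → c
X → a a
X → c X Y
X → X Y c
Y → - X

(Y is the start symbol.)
A shift-reduce conflict occurs when an LR(0) state has both:
  - a complete (reduce) item [A → α .] (dot at the end), and
  - a shift item [B → β . c γ] (dot before a terminal).

Augment with Y' → Y and build the canonical LR(0) collection (I0 = CLOSURE({[Y' → . Y]}), then GOTO on every symbol after a dot until no new states appear). It has 17 states:
  I0: { [X → . X Y c], [X → . a - X], [X → . a a], [X → . c X Y], [Y → . - X], [Y → . X X a], [Y → . c], [Y' → . Y] }  — shift
  I1: { [X → . X Y c], [X → . a - X], [X → . a a], [X → . c X Y], [Y → - . X] }  — shift
  I2: { [X → . X Y c], [X → . a - X], [X → . a a], [X → . c X Y], [X → X . Y c], [Y → . - X], [Y → . X X a], [Y → . c], [Y → X . X a] }  — shift
  I3: { [Y' → Y .] }  — accept
  I4: { [X → a . - X], [X → a . a] }  — shift
  I5: { [X → . X Y c], [X → . a - X], [X → . a a], [X → . c X Y], [X → c . X Y], [Y → c .] }  — shift, reduce
  I6: { [X → . X Y c], [X → . a - X], [X → . a a], [X → . c X Y], [X → X . Y c], [X → c X . Y], [Y → . - X], [Y → . X X a], [Y → . c] }  — shift
  I7: { [X → . X Y c], [X → . a - X], [X → . a a], [X → . c X Y], [X → c . X Y] }  — shift
  I8: { [X → X Y . c], [X → c X Y .] }  — shift, reduce
  I9: { [X → X Y c .] }  — reduce
  I10: { [X → . X Y c], [X → . a - X], [X → . a a], [X → . c X Y], [X → a - . X] }  — shift
  I11: { [X → a a .] }  — reduce
  I12: { [X → . X Y c], [X → . a - X], [X → . a a], [X → . c X Y], [X → X . Y c], [X → a - X .], [Y → . - X], [Y → . X X a], [Y → . c] }  — shift, reduce
  I13: { [X → X Y . c] }  — shift
  I14: { [X → . X Y c], [X → . a - X], [X → . a a], [X → . c X Y], [X → X . Y c], [Y → . - X], [Y → . X X a], [Y → . c], [Y → X . X a], [Y → X X . a] }  — shift
  I15: { [X → a . - X], [X → a . a], [Y → X X a .] }  — shift, reduce
  I16: { [X → . X Y c], [X → . a - X], [X → . a a], [X → . c X Y], [X → X . Y c], [Y → - X .], [Y → . - X], [Y → . X X a], [Y → . c] }  — shift, reduce

I5 contains reduce item [Y → c .] and shift items [X → . a - X], [X → . a a], [X → . c X Y] — shift-reduce conflict.
I8 contains reduce item [X → c X Y .] and shift item [X → X Y . c] — shift-reduce conflict.
I12 contains reduce item [X → a - X .] and shift items [X → . a - X], [X → . a a], [X → . c X Y], [Y → . - X], [Y → . c] — shift-reduce conflict.
I15 contains reduce item [Y → X X a .] and shift items [X → a . - X], [X → a . a] — shift-reduce conflict.
I16 contains reduce item [Y → - X .] and shift items [X → . a - X], [X → . a a], [X → . c X Y], [Y → . - X], [Y → . c] — shift-reduce conflict.

Answer: Yes — I5: [Y → c .] vs [X → . a - X]; I8: [X → c X Y .] vs [X → X Y . c]; I12: [X → a - X .] vs [X → . a - X]; I15: [Y → X X a .] vs [X → a . - X]; I16: [Y → - X .] vs [X → . a - X]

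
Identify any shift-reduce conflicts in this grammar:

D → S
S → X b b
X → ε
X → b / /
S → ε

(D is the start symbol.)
Yes — I0: [S → .] vs [X → . b / /]

Augment with D' → D and build the canonical LR(0) collection (I0 = CLOSURE({[D' → . D]}), then GOTO on every symbol after a dot until no new states appear). It has 9 states:
  I0: { [D → . S], [D' → . D], [S → . X b b], [S → .], [X → . b / /], [X → .] }  — shift, 2 reduces
  I1: { [D' → D .] }  — accept
  I2: { [D → S .] }  — reduce
  I3: { [S → X . b b] }  — shift
  I4: { [X → b . / /] }  — shift
  I5: { [X → b / . /] }  — shift
  I6: { [X → b / / .] }  — reduce
  I7: { [S → X b . b] }  — shift
  I8: { [S → X b b .] }  — reduce

I0 contains reduce items [S → .], [X → .] and shift item [X → . b / /] — shift-reduce conflict.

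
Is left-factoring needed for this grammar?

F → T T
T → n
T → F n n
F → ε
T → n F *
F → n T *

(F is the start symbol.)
Yes, T has productions with common prefix 'n'

Left-factoring is needed when two productions for the same non-terminal
share a common prefix on the right-hand side.

Productions for F:
  F → T T
  F → ε
  F → n T *
Productions for T:
  T → n
  T → F n n
  T → n F *

Found common prefix 'n' in productions for T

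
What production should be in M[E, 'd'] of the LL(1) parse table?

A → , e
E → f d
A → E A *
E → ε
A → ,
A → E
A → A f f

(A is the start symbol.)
Empty (error entry)

To find M[E, 'd'], we find productions for E where 'd' is in the predict set (PREDICT(N → α) = (FIRST(α) \ {ε}) ∪ (FOLLOW(N) if α ⇒* ε)).

Relevant sets:
  FOLLOW(E) = { $, '*', ',', 'f' }

E → f d: PREDICT = { 'f' }
E → ε: PREDICT = { $, '*', ',', 'f' }

M[E, 'd'] is empty (no production applies)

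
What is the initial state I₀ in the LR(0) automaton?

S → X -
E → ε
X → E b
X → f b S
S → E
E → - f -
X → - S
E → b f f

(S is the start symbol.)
First, augment the grammar with S' → S
I₀ = CLOSURE({ [S' → . S] }):
  [S' → . S] has the dot before S: add [S → . X -], [S → . E]
  [S → . X -] has the dot before X: add [X → . E b], [X → . f b S], [X → . - S]
  [S → . E] has the dot before E: add [E → .], [E → . - f -], [E → . b f f]
No further items can be added.

I₀ = { [E → . - f -], [E → . b f f], [E → .], [S → . E], [S → . X -], [S' → . S], [X → . - S], [X → . E b], [X → . f b S] }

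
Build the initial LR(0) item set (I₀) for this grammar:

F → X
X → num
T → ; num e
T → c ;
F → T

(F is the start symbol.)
First, augment the grammar with F' → F
I₀ = CLOSURE({ [F' → . F] }):
  [F' → . F] has the dot before F: add [F → . X], [F → . T]
  [F → . X] has the dot before X: add [X → . num]
  [F → . T] has the dot before T: add [T → . ; num e], [T → . c ;]
No further items can be added.

I₀ = { [F → . T], [F → . X], [F' → . F], [T → . ; num e], [T → . c ;], [X → . num] }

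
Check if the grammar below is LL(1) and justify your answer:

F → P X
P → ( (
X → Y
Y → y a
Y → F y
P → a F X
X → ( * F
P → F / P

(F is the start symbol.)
No. Predict set conflict for P: { '(' }

Relevant sets:
  FIRST(F) = { '(', 'a' }
  FIRST(Y) = { '(', 'a', 'y' }

For P:
  PREDICT(P → '(' '(') = { '(' }
  PREDICT(P → a F X) = { 'a' }
  PREDICT(P → F '/' P) = { '(', 'a' }
For X:
  PREDICT(X → Y) = { '(', 'a', 'y' }
  PREDICT(X → '(' '*' F) = { '(' }
For Y:
  PREDICT(Y → y a) = { 'y' }
  PREDICT(Y → F y) = { '(', 'a' }
F has a single production, so nothing to check there.

Conflict found: Predict set conflict for P: { '(' }
The grammar is NOT LL(1).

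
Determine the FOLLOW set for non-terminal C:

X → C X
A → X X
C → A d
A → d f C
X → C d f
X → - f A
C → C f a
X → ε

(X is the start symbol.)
In X → C X: C is followed by X, add FIRST(X) \ {ε} = { '-', 'd' }
  X is nullable, so also add FOLLOW(X)
In A → d f C: C is at the end, add FOLLOW(A)
In X → C d f: C is followed by d f, add FIRST(d f) \ {ε} = { 'd' }
In C → C f a: C is followed by f a, add FIRST(f a) \ {ε} = { 'f' }

The FOLLOW sets referred to above (computed the same way, to a fixed point):
  FOLLOW(X) = { $, '-', 'd' }
  FOLLOW(A) = { $, '-', 'd' }

Taking the union: FOLLOW(C) = { $, '-', 'd', 'f' }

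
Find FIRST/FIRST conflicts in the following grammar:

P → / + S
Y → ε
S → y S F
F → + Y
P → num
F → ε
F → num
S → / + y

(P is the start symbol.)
A FIRST/FIRST conflict occurs when two productions N → α and N → β for the same non-terminal have FIRST(α) ∩ FIRST(β) ≠ ∅ (with ε ∈ FIRST of a nullable right-hand side, so two nullable alternatives also conflict).

Productions for P:
  P → / + S: FIRST = { '/' }
  P → num: FIRST = { 'num' }
Productions for S:
  S → y S F: FIRST = { 'y' }
  S → / + y: FIRST = { '/' }
Productions for F:
  F → + Y: FIRST = { '+' }
  F → ε: FIRST = { ε }
  F → num: FIRST = { 'num' }
Y has only one production, so no FIRST/FIRST conflict is possible there.

All alternatives of each non-terminal have pairwise disjoint FIRST sets.

Answer: No FIRST/FIRST conflicts.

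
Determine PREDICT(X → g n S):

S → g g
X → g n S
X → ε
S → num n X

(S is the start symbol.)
{ 'g' }

PREDICT(X → g n S) = (FIRST(RHS) \ {ε}) ∪ (FOLLOW(X) if ε ∈ FIRST(RHS), i.e. RHS ⇒* ε)
FIRST(g n S) = { 'g' }
ε ∉ FIRST(g n S), so FOLLOW(X) is not added.
PREDICT(X → g n S) = { 'g' }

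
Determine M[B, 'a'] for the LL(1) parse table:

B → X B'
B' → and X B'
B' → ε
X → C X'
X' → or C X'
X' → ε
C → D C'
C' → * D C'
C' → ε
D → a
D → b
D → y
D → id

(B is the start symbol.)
To find M[B, 'a'], we find productions for B where 'a' is in the predict set (PREDICT(N → α) = (FIRST(α) \ {ε}) ∪ (FOLLOW(N) if α ⇒* ε)).

Relevant sets:
  FIRST(X) = { 'a', 'b', 'id', 'y' }

B → X B': PREDICT = { 'a', 'b', 'id', 'y' }
  'a' is in predict set, so this production goes in M[B, 'a']

M[B, 'a'] = B → X B'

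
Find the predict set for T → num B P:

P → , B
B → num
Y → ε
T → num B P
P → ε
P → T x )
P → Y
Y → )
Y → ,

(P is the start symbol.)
{ 'num' }

PREDICT(T → num B P) = (FIRST(RHS) \ {ε}) ∪ (FOLLOW(T) if ε ∈ FIRST(RHS), i.e. RHS ⇒* ε)
FIRST(num B P) = { 'num' }
ε ∉ FIRST(num B P), so FOLLOW(T) is not added.
PREDICT(T → num B P) = { 'num' }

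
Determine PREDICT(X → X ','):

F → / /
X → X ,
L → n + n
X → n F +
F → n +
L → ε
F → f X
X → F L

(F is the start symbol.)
{ '/', 'f', 'n' }

PREDICT(X → X ',') = (FIRST(RHS) \ {ε}) ∪ (FOLLOW(X) if ε ∈ FIRST(RHS), i.e. RHS ⇒* ε)
FIRST(X) = { '/', 'f', 'n' }
FIRST(X ',') = { '/', 'f', 'n' }
ε ∉ FIRST(X ','), so FOLLOW(X) is not added.
PREDICT(X → X ',') = { '/', 'f', 'n' }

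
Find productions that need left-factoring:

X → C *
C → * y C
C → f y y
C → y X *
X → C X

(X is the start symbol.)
Yes, X has productions with common prefix 'C'

Left-factoring is needed when two productions for the same non-terminal
share a common prefix on the right-hand side.

Productions for X:
  X → C *
  X → C X
Productions for C:
  C → * y C
  C → f y y
  C → y X *

Found common prefix 'C' in productions for X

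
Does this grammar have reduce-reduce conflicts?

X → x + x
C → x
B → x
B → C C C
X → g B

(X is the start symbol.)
Augment with X' → X and build the canonical LR(0) collection (I0 = CLOSURE({[X' → . X]}), then GOTO on every symbol after a dot until no new states appear). It has 12 states:
  I0: { [X → . g B], [X → . x + x], [X' → . X] }  — shift
  I1: { [X' → X .] }  — accept
  I2: { [B → . C C C], [B → . x], [C → . x], [X → g . B] }  — shift
  I3: { [X → x . + x] }  — shift
  I4: { [X → x + . x] }  — shift
  I5: { [X → x + x .] }  — reduce
  I6: { [X → g B .] }  — reduce
  I7: { [B → C . C C], [C → . x] }  — shift
  I8: { [B → x .], [C → x .] }  — 2 reduces
  I9: { [B → C C . C], [C → . x] }  — shift
  I10: { [C → x .] }  — reduce
  I11: { [B → C C C .] }  — reduce

I8 contains complete items [B → x .], [C → x .] — reduce-reduce conflict.

Answer: Yes — I8: [B → x .] vs [C → x .]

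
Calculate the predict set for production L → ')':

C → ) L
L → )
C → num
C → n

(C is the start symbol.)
PREDICT(L → ')') = (FIRST(RHS) \ {ε}) ∪ (FOLLOW(L) if ε ∈ FIRST(RHS), i.e. RHS ⇒* ε)
FIRST(')') = { ')' }
ε ∉ FIRST(')'), so FOLLOW(L) is not added.
PREDICT(L → ')') = { ')' }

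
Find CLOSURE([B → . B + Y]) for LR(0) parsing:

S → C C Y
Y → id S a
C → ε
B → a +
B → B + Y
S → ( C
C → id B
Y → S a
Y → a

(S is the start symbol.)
To compute CLOSURE, for each item [A → α.Bβ] where B is a non-terminal, add [B → .γ] for all productions B → γ; repeat for the newly added items until nothing changes.

Start with: [B → . B + Y]
  [B → . B + Y] has the dot before B: add [B → . a +]
No further items can be added.

CLOSURE = { [B → . B + Y], [B → . a +] }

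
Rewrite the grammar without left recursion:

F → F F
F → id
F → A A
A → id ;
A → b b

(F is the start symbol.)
F → id F'
F → A A F'
F' → F F'
F' → ε
A → id ;
A → b b

F is directly left-recursive. The standard transformation for
  A → A α₁ | ... | A α_m | β₁ | ... | β_n
is
  A  → β₁ A' | ... | β_n A'
  A' → α₁ A' | ... | α_m A' | ε

F → id becomes F → id F'
F → A A becomes F → A A F'
F → F F becomes F' → F F'
Add F' → ε

Productions for other non-terminals are unchanged:
  A → id ;
  A → b b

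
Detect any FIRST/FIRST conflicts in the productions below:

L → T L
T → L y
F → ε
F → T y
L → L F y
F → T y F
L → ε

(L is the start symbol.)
Yes. L → T L / L → L F y on { 'y' }; F → T y / F → T y F on { 'y' }

A FIRST/FIRST conflict occurs when two productions N → α and N → β for the same non-terminal have FIRST(α) ∩ FIRST(β) ≠ ∅ (with ε ∈ FIRST of a nullable right-hand side, so two nullable alternatives also conflict).

FIRST sets of the non-terminals at (or reachable through a nullable prefix from) the front of some alternative:
  FIRST(T) = { 'y' }
  FIRST(L) = { 'y', ε }
  FIRST(F) = { 'y', ε }

Productions for L:
  L → T L: FIRST = { 'y' }
  L → L F y: FIRST = { 'y' }
  L → ε: FIRST = { ε }
Productions for F:
  F → ε: FIRST = { ε }
  F → T y: FIRST = { 'y' }
  F → T y F: FIRST = { 'y' }
T has only one production, so no FIRST/FIRST conflict is possible there.

Conflict for L: L → T L and L → L F y
  Overlap: { 'y' }
Conflict for F: F → T y and F → T y F
  Overlap: { 'y' }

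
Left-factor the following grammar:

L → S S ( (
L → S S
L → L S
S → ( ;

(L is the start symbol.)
Left-factoring transforms A → αβ₁ | αβ₂ into A → αA' and A' → β₁ | β₂
(α is the longest common prefix among the alternatives). Repeat until
no nonterminal has two alternatives with a common prefix.

Round 1: L has alternatives sharing prefix 'S S'. Introduce L': L → S S L'
  Add: L' → ( (
  Add: L' → ε

No remaining common prefixes — done.

Resulting grammar:
L → S S L'
L' → ( (
L' → ε
L → L S
S → ( ;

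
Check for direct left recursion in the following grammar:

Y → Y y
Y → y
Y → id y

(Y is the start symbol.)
Yes, Y is left-recursive

Y → Y y: LEFT RECURSIVE (starts with Y)
Y → y: starts with y
Y → id y: starts with id

The grammar has direct left recursion on: Y.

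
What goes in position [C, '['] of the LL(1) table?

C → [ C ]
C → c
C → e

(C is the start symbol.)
C → [ C ]

To find M[C, '['], we find productions for C where '[' is in the predict set (PREDICT(N → α) = (FIRST(α) \ {ε}) ∪ (FOLLOW(N) if α ⇒* ε)).

C → [ C ]: PREDICT = { '[' }
  '[' is in predict set, so this production goes in M[C, '[']
C → c: PREDICT = { 'c' }
C → e: PREDICT = { 'e' }

M[C, '['] = C → [ C ]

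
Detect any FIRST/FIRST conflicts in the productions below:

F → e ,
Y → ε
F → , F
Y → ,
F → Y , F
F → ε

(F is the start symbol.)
Yes. F → ',' F / F → Y ',' F on { ',' }

FIRST sets of the non-terminals at (or reachable through a nullable prefix from) the front of some alternative:
  FIRST(Y) = { ',', ε }

Productions for F:
  F → e ,: FIRST = { 'e' }
  F → , F: FIRST = { ',' }
  F → Y , F: FIRST = { ',' }
  F → ε: FIRST = { ε }
Productions for Y:
  Y → ε: FIRST = { ε }
  Y → ,: FIRST = { ',' }

Conflict for F: F → , F and F → Y , F
  Overlap: { ',' }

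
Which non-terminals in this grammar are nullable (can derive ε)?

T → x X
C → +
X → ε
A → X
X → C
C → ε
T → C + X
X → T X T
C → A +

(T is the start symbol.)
{ 'A', 'C', 'X' }

A non-terminal is nullable if it can derive ε (the empty string): either it has an ε-production, or it has a production whose right-hand side consists entirely of nullable non-terminals.

ε-productions: X → ε, C → ε
So X, C are immediately nullable.
A → X: every symbol on the right is nullable, so A is nullable too.
No further non-terminal can be added: every production for the remaining non-terminals contains a terminal or a non-nullable non-terminal.
Nullable = { 'A', 'C', 'X' }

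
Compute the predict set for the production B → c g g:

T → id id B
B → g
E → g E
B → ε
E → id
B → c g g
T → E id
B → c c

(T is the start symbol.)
{ 'c' }

PREDICT(B → c g g) = (FIRST(RHS) \ {ε}) ∪ (FOLLOW(B) if ε ∈ FIRST(RHS), i.e. RHS ⇒* ε)
FIRST(c g g) = { 'c' }
ε ∉ FIRST(c g g), so FOLLOW(B) is not added.
PREDICT(B → c g g) = { 'c' }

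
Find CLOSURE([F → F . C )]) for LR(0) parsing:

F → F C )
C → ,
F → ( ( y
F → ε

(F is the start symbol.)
{ [C → . ,], [F → F . C )] }

To compute CLOSURE, for each item [A → α.Bβ] where B is a non-terminal, add [B → .γ] for all productions B → γ; repeat for the newly added items until nothing changes.

Start with: [F → F . C )]
  [F → F . C )] has the dot before C: add [C → . ,]
No further items can be added.

CLOSURE = { [C → . ,], [F → F . C )] }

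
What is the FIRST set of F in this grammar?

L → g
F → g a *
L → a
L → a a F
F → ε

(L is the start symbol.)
{ 'g', ε }

To compute FIRST(F), examine every production with F on the left-hand side, reading each right-hand side left to right until a non-nullable symbol is reached.

From F → g a *:
  - g is a terminal: add 'g' and stop
From F → ε:
  - ε-production, so ε ∈ FIRST(F)

Collecting: FIRST(F) = { 'g', ε }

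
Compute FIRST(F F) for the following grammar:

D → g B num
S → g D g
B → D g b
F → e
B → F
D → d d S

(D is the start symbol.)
{ 'e' }

FIRST sets of the non-terminals involved (from the grammar, by fixed-point iteration):
  FIRST(F) = { 'e' }

To compute FIRST(F F), process the symbols left to right:
Symbol F is a non-terminal. Add FIRST(F) \ {ε} = { 'e' }
F is not nullable (ε ∉ FIRST(F)), so stop here.
FIRST(F F) = { 'e' }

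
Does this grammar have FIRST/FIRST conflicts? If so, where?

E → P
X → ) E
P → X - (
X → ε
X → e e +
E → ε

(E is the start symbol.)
A FIRST/FIRST conflict occurs when two productions N → α and N → β for the same non-terminal have FIRST(α) ∩ FIRST(β) ≠ ∅ (with ε ∈ FIRST of a nullable right-hand side, so two nullable alternatives also conflict).

FIRST sets of the non-terminals at (or reachable through a nullable prefix from) the front of some alternative:
  FIRST(P) = { ')', '-', 'e' }

Productions for E:
  E → P: FIRST = { ')', '-', 'e' }
  E → ε: FIRST = { ε }
Productions for X:
  X → ) E: FIRST = { ')' }
  X → ε: FIRST = { ε }
  X → e e +: FIRST = { 'e' }
P has only one production, so no FIRST/FIRST conflict is possible there.

All alternatives of each non-terminal have pairwise disjoint FIRST sets.

Answer: No FIRST/FIRST conflicts.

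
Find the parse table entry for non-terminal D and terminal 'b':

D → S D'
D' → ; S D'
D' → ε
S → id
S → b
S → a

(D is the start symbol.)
To find M[D, 'b'], we find productions for D where 'b' is in the predict set (PREDICT(N → α) = (FIRST(α) \ {ε}) ∪ (FOLLOW(N) if α ⇒* ε)).

Relevant sets:
  FIRST(S) = { 'a', 'b', 'id' }

D → S D': PREDICT = { 'a', 'b', 'id' }
  'b' is in predict set, so this production goes in M[D, 'b']

M[D, 'b'] = D → S D'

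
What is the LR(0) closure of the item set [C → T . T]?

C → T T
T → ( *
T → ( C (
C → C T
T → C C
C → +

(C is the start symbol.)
{ [C → . +], [C → . C T], [C → . T T], [C → T . T], [T → . ( *], [T → . ( C (], [T → . C C] }

To compute CLOSURE, for each item [A → α.Bβ] where B is a non-terminal, add [B → .γ] for all productions B → γ; repeat for the newly added items until nothing changes.

Start with: [C → T . T]
  [C → T . T] has the dot before T: add [T → . ( *], [T → . ( C (], [T → . C C]
  [T → . C C] has the dot before C: add [C → . T T], [C → . C T], [C → . +]
No further items can be added.

CLOSURE = { [C → . +], [C → . C T], [C → . T T], [C → T . T], [T → . ( *], [T → . ( C (], [T → . C C] }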